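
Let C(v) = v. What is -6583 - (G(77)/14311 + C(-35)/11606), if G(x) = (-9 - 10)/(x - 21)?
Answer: -4373571127421/664373864 ≈ -6583.0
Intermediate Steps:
G(x) = -19/(-21 + x)
-6583 - (G(77)/14311 + C(-35)/11606) = -6583 - (-19/(-21 + 77)/14311 - 35/11606) = -6583 - (-19/56*(1/14311) - 35*1/11606) = -6583 - (-19*1/56*(1/14311) - 5/1658) = -6583 - (-19/56*1/14311 - 5/1658) = -6583 - (-19/801416 - 5/1658) = -6583 - 1*(-2019291/664373864) = -6583 + 2019291/664373864 = -4373571127421/664373864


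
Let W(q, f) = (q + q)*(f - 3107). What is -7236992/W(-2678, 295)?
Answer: -452312/941317 ≈ -0.48051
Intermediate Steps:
W(q, f) = 2*q*(-3107 + f) (W(q, f) = (2*q)*(-3107 + f) = 2*q*(-3107 + f))
-7236992/W(-2678, 295) = -7236992*(-1/(5356*(-3107 + 295))) = -7236992/(2*(-2678)*(-2812)) = -7236992/15061072 = -7236992*1/15061072 = -452312/941317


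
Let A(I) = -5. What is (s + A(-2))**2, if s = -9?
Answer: 196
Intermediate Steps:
(s + A(-2))**2 = (-9 - 5)**2 = (-14)**2 = 196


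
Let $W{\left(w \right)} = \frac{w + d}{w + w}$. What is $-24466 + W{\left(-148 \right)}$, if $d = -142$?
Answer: $- \frac{3620823}{148} \approx -24465.0$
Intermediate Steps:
$W{\left(w \right)} = \frac{-142 + w}{2 w}$ ($W{\left(w \right)} = \frac{w - 142}{w + w} = \frac{-142 + w}{2 w}$)
$-24466 + W{\left(-148 \right)} = -24466 + \frac{-142 - 148}{2 \left(-148\right)} = -24466 + \frac{1}{2} \left(- \frac{1}{148}\right) \left(-290\right) = -24466 + \frac{145}{148} = - \frac{3620823}{148}$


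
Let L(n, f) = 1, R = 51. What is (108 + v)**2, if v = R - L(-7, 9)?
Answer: 24964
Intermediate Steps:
v = 50 (v = 51 - 1*1 = 51 - 1 = 50)
(108 + v)**2 = (108 + 50)**2 = 158**2 = 24964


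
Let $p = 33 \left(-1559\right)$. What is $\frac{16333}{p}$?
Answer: $- \frac{16333}{51447} \approx -0.31747$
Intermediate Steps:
$p = -51447$
$\frac{16333}{p} = \frac{16333}{-51447} = 16333 \left(- \frac{1}{51447}\right) = - \frac{16333}{51447}$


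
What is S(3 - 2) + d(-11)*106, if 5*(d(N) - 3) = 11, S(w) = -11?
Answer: 2701/5 ≈ 540.20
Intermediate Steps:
d(N) = 26/5 (d(N) = 3 + (⅕)*11 = 3 + 11/5 = 26/5)
S(3 - 2) + d(-11)*106 = -11 + (26/5)*106 = -11 + 2756/5 = 2701/5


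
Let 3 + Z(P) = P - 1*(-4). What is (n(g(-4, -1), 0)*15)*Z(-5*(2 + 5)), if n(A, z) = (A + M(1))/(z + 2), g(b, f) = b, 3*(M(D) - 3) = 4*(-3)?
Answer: 1275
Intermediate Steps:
M(D) = -1 (M(D) = 3 + (4*(-3))/3 = 3 + (⅓)*(-12) = 3 - 4 = -1)
Z(P) = 1 + P (Z(P) = -3 + (P - 1*(-4)) = -3 + (P + 4) = -3 + (4 + P) = 1 + P)
n(A, z) = (-1 + A)/(2 + z) (n(A, z) = (A - 1)/(z + 2) = (-1 + A)/(2 + z))
(n(g(-4, -1), 0)*15)*Z(-5*(2 + 5)) = (((-1 - 4)/(2 + 0))*15)*(1 - 5*(2 + 5)) = ((-5/2)*15)*(1 - 5*7) = (((½)*(-5))*15)*(1 - 35) = -5/2*15*(-34) = -75/2*(-34) = 1275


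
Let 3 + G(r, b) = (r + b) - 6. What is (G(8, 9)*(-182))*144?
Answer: -209664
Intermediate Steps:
G(r, b) = -9 + b + r (G(r, b) = -3 + ((r + b) - 6) = -3 + ((b + r) - 6) = -3 + (-6 + b + r) = -9 + b + r)
(G(8, 9)*(-182))*144 = ((-9 + 9 + 8)*(-182))*144 = (8*(-182))*144 = -1456*144 = -209664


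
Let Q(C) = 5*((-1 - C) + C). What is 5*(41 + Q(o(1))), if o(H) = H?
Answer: 180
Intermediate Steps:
Q(C) = -5 (Q(C) = 5*(-1) = -5)
5*(41 + Q(o(1))) = 5*(41 - 5) = 5*36 = 180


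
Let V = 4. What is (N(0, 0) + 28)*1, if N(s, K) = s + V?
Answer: 32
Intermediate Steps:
N(s, K) = 4 + s (N(s, K) = s + 4 = 4 + s)
(N(0, 0) + 28)*1 = ((4 + 0) + 28)*1 = (4 + 28)*1 = 32*1 = 32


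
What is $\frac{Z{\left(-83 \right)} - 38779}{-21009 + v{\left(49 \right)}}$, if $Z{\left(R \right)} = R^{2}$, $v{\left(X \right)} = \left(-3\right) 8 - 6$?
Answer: $\frac{10630}{7013} \approx 1.5158$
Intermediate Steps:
$v{\left(X \right)} = -30$ ($v{\left(X \right)} = -24 - 6 = -30$)
$\frac{Z{\left(-83 \right)} - 38779}{-21009 + v{\left(49 \right)}} = \frac{\left(-83\right)^{2} - 38779}{-21009 - 30} = \frac{6889 - 38779}{-21039} = \left(-31890\right) \left(- \frac{1}{21039}\right) = \frac{10630}{7013}$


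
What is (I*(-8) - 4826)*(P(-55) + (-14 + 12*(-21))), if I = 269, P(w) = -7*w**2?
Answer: 149615298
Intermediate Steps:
(I*(-8) - 4826)*(P(-55) + (-14 + 12*(-21))) = (269*(-8) - 4826)*(-7*(-55)**2 + (-14 + 12*(-21))) = (-2152 - 4826)*(-7*3025 + (-14 - 252)) = -6978*(-21175 - 266) = -6978*(-21441) = 149615298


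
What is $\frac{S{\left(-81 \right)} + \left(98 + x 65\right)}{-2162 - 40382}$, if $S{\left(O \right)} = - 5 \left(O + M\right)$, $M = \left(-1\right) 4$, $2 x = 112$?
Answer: $- \frac{4163}{42544} \approx -0.097852$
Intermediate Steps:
$x = 56$ ($x = \frac{1}{2} \cdot 112 = 56$)
$M = -4$
$S{\left(O \right)} = 20 - 5 O$ ($S{\left(O \right)} = - 5 \left(O - 4\right) = - 5 \left(-4 + O\right) = 20 - 5 O$)
$\frac{S{\left(-81 \right)} + \left(98 + x 65\right)}{-2162 - 40382} = \frac{\left(20 - -405\right) + \left(98 + 56 \cdot 65\right)}{-2162 - 40382} = \frac{\left(20 + 405\right) + \left(98 + 3640\right)}{-42544} = \left(425 + 3738\right) \left(- \frac{1}{42544}\right) = 4163 \left(- \frac{1}{42544}\right) = - \frac{4163}{42544}$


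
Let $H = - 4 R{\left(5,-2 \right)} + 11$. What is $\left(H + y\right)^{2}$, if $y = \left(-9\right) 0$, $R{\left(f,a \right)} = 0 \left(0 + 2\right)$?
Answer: $121$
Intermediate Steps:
$R{\left(f,a \right)} = 0$ ($R{\left(f,a \right)} = 0 \cdot 2 = 0$)
$y = 0$
$H = 11$ ($H = \left(-4\right) 0 + 11 = 0 + 11 = 11$)
$\left(H + y\right)^{2} = \left(11 + 0\right)^{2} = 11^{2} = 121$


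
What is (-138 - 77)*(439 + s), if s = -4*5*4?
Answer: -77185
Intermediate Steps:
s = -80 (s = -20*4 = -80)
(-138 - 77)*(439 + s) = (-138 - 77)*(439 - 80) = -215*359 = -77185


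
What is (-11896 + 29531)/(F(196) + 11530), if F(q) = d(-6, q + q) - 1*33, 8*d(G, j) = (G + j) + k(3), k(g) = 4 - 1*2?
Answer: 35270/23091 ≈ 1.5274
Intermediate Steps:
k(g) = 2 (k(g) = 4 - 2 = 2)
d(G, j) = ¼ + G/8 + j/8 (d(G, j) = ((G + j) + 2)/8 = (2 + G + j)/8 = ¼ + G/8 + j/8)
F(q) = -67/2 + q/4 (F(q) = (¼ + (⅛)*(-6) + (q + q)/8) - 1*33 = (¼ - ¾ + (2*q)/8) - 33 = (¼ - ¾ + q/4) - 33 = (-½ + q/4) - 33 = -67/2 + q/4)
(-11896 + 29531)/(F(196) + 11530) = (-11896 + 29531)/((-67/2 + (¼)*196) + 11530) = 17635/((-67/2 + 49) + 11530) = 17635/(31/2 + 11530) = 17635/(23091/2) = 17635*(2/23091) = 35270/23091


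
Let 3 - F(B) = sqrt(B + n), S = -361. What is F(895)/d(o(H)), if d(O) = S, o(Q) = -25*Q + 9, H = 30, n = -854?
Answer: -3/361 + sqrt(41)/361 ≈ 0.0094269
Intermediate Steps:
o(Q) = 9 - 25*Q
F(B) = 3 - sqrt(-854 + B) (F(B) = 3 - sqrt(B - 854) = 3 - sqrt(-854 + B))
d(O) = -361
F(895)/d(o(H)) = (3 - sqrt(-854 + 895))/(-361) = (3 - sqrt(41))*(-1/361) = -3/361 + sqrt(41)/361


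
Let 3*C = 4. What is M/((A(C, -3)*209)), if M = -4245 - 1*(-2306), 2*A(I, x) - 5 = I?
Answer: -11634/3971 ≈ -2.9297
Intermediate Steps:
C = 4/3 (C = (⅓)*4 = 4/3 ≈ 1.3333)
A(I, x) = 5/2 + I/2
M = -1939 (M = -4245 + 2306 = -1939)
M/((A(C, -3)*209)) = -1939*1/(209*(5/2 + (½)*(4/3))) = -1939*1/(209*(5/2 + ⅔)) = -1939/((19/6)*209) = -1939/3971/6 = -1939*6/3971 = -11634/3971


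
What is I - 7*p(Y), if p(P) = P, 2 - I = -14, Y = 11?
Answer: -61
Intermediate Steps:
I = 16 (I = 2 - 1*(-14) = 2 + 14 = 16)
I - 7*p(Y) = 16 - 7*11 = 16 - 77 = -61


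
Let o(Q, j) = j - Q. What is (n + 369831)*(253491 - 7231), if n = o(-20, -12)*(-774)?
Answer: 89549740140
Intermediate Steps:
n = -6192 (n = (-12 - 1*(-20))*(-774) = (-12 + 20)*(-774) = 8*(-774) = -6192)
(n + 369831)*(253491 - 7231) = (-6192 + 369831)*(253491 - 7231) = 363639*246260 = 89549740140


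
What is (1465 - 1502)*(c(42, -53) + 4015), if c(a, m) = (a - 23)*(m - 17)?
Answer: -99345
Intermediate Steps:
c(a, m) = (-23 + a)*(-17 + m)
(1465 - 1502)*(c(42, -53) + 4015) = (1465 - 1502)*((391 - 23*(-53) - 17*42 + 42*(-53)) + 4015) = -37*((391 + 1219 - 714 - 2226) + 4015) = -37*(-1330 + 4015) = -37*2685 = -99345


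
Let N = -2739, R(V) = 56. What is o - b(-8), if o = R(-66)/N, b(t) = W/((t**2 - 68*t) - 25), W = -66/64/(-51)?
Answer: -1617331/78970848 ≈ -0.020480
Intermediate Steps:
W = 11/544 (W = -66*1/64*(-1/51) = -33/32*(-1/51) = 11/544 ≈ 0.020221)
b(t) = 11/(544*(-25 + t**2 - 68*t)) (b(t) = 11/(544*((t**2 - 68*t) - 25)) = 11/(544*(-25 + t**2 - 68*t)))
o = -56/2739 (o = 56/(-2739) = 56*(-1/2739) = -56/2739 ≈ -0.020445)
o - b(-8) = -56/2739 - 11/(544*(-25 + (-8)**2 - 68*(-8))) = -56/2739 - 11/(544*(-25 + 64 + 544)) = -56/2739 - 11/(544*583) = -56/2739 - 1*1/28832 = -56/2739 - 1/28832 = -1617331/78970848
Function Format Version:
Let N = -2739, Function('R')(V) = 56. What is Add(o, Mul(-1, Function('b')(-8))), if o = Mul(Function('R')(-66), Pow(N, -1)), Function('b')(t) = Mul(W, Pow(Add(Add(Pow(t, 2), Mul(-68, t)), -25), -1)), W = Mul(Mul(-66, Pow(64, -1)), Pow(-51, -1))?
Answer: Rational(-1617331, 78970848) ≈ -0.020480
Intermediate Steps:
W = Rational(11, 544) (W = Mul(Mul(-66, Rational(1, 64)), Rational(-1, 51)) = Mul(Rational(-33, 32), Rational(-1, 51)) = Rational(11, 544) ≈ 0.020221)
Function('b')(t) = Mul(Rational(11, 544), Pow(Add(-25, Pow(t, 2), Mul(-68, t)), -1)) (Function('b')(t) = Mul(Rational(11, 544), Pow(Add(Add(Pow(t, 2), Mul(-68, t)), -25), -1)) = Mul(Rational(11, 544), Pow(Add(-25, Pow(t, 2), Mul(-68, t)), -1)))
o = Rational(-56, 2739) (o = Mul(56, Pow(-2739, -1)) = Mul(56, Rational(-1, 2739)) = Rational(-56, 2739) ≈ -0.020445)
Add(o, Mul(-1, Function('b')(-8))) = Add(Rational(-56, 2739), Mul(-1, Mul(Rational(11, 544), Pow(Add(-25, Pow(-8, 2), Mul(-68, -8)), -1)))) = Add(Rational(-56, 2739), Mul(-1, Mul(Rational(11, 544), Pow(Add(-25, 64, 544), -1)))) = Add(Rational(-56, 2739), Mul(-1, Mul(Rational(11, 544), Pow(583, -1)))) = Add(Rational(-56, 2739), Mul(-1, Mul(Rational(11, 544), Rational(1, 583)))) = Add(Rational(-56, 2739), Mul(-1, Rational(1, 28832))) = Add(Rational(-56, 2739), Rational(-1, 28832)) = Rational(-1617331, 78970848)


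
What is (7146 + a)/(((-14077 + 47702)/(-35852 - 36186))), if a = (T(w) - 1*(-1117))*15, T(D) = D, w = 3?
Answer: -1725021948/33625 ≈ -51302.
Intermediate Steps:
a = 16800 (a = (3 - 1*(-1117))*15 = (3 + 1117)*15 = 1120*15 = 16800)
(7146 + a)/(((-14077 + 47702)/(-35852 - 36186))) = (7146 + 16800)/(((-14077 + 47702)/(-35852 - 36186))) = 23946/((33625/(-72038))) = 23946/((33625*(-1/72038))) = 23946/(-33625/72038) = 23946*(-72038/33625) = -1725021948/33625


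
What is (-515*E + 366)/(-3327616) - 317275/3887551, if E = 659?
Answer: 262184286069/12936276908416 ≈ 0.020267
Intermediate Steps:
(-515*E + 366)/(-3327616) - 317275/3887551 = (-515*659 + 366)/(-3327616) - 317275/3887551 = (-339385 + 366)*(-1/3327616) - 317275*1/3887551 = -339019*(-1/3327616) - 317275/3887551 = 339019/3327616 - 317275/3887551 = 262184286069/12936276908416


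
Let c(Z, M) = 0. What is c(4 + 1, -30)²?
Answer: 0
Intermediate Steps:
c(4 + 1, -30)² = 0² = 0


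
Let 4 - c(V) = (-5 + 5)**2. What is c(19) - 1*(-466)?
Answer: 470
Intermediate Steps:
c(V) = 4 (c(V) = 4 - (-5 + 5)**2 = 4 - 1*0**2 = 4 - 1*0 = 4 + 0 = 4)
c(19) - 1*(-466) = 4 - 1*(-466) = 4 + 466 = 470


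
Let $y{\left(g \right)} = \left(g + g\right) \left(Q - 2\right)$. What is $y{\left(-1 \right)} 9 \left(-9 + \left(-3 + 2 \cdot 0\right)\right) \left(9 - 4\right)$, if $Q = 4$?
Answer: $2160$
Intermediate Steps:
$y{\left(g \right)} = 4 g$ ($y{\left(g \right)} = \left(g + g\right) \left(4 - 2\right) = 2 g 2 = 4 g$)
$y{\left(-1 \right)} 9 \left(-9 + \left(-3 + 2 \cdot 0\right)\right) \left(9 - 4\right) = 4 \left(-1\right) 9 \left(-9 + \left(-3 + 2 \cdot 0\right)\right) \left(9 - 4\right) = \left(-4\right) 9 \left(-9 + \left(-3 + 0\right)\right) 5 = - 36 \left(-9 - 3\right) 5 = - 36 \left(\left(-12\right) 5\right) = \left(-36\right) \left(-60\right) = 2160$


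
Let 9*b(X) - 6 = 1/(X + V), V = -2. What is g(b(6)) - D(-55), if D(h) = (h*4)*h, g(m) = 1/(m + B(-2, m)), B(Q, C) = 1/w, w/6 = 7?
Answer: -2189848/181 ≈ -12099.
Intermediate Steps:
w = 42 (w = 6*7 = 42)
B(Q, C) = 1/42
b(X) = 2/3 + 1/(9*(-2 + X)) (b(X) = 2/3 + 1/(9*(X - 2)) = 2/3 + 1/(9*(-2 + X)))
g(m) = 1/(1/42 + m) (g(m) = 1/(m + 1/42) = 1/(1/42 + m))
D(h) = 4*h**2 (D(h) = (4*h)*h = 4*h**2)
g(b(6)) - D(-55) = 42/(1 + 42*((-11 + 6*6)/(9*(-2 + 6)))) - 4*(-55)**2 = 42/(1 + 42*((1/9)*(-11 + 36)/4)) - 4*3025 = 42/(1 + 42*((1/9)*(1/4)*25)) - 1*12100 = 42/(1 + 42*(25/36)) - 12100 = 42/(1 + 175/6) - 12100 = 42/(181/6) - 12100 = 42*(6/181) - 12100 = 252/181 - 12100 = -2189848/181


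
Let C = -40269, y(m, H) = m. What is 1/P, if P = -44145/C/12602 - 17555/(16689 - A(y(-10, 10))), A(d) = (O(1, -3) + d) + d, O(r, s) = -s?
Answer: -706482732019/742324772935 ≈ -0.95172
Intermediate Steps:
A(d) = 3 + 2*d (A(d) = (-1*(-3) + d) + d = (3 + d) + d = 3 + 2*d)
P = -742324772935/706482732019 (P = -44145/(-40269)/12602 - 17555/(16689 - (3 + 2*(-10))) = -44145*(-1/40269)*(1/12602) - 17555/(16689 - (3 - 20)) = (14715/13423)*(1/12602) - 17555/(16689 - 1*(-17)) = 14715/169156646 - 17555/(16689 + 17) = 14715/169156646 - 17555/16706 = -742324772935/706482732019 ≈ -1.0507)
1/P = 1/(-742324772935/706482732019) = -706482732019/742324772935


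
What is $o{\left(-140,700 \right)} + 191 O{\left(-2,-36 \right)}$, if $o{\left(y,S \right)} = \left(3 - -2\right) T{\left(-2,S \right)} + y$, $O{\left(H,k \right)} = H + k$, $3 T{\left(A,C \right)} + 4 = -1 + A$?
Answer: $- \frac{22229}{3} \approx -7409.7$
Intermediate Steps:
$T{\left(A,C \right)} = - \frac{5}{3} + \frac{A}{3}$ ($T{\left(A,C \right)} = - \frac{4}{3} + \frac{-1 + A}{3} = - \frac{4}{3} + \left(- \frac{1}{3} + \frac{A}{3}\right) = - \frac{5}{3} + \frac{A}{3}$)
$o{\left(y,S \right)} = - \frac{35}{3} + y$ ($o{\left(y,S \right)} = \left(3 - -2\right) \left(- \frac{5}{3} + \frac{1}{3} \left(-2\right)\right) + y = \left(3 + 2\right) \left(- \frac{5}{3} - \frac{2}{3}\right) + y = 5 \left(- \frac{7}{3}\right) + y = - \frac{35}{3} + y$)
$o{\left(-140,700 \right)} + 191 O{\left(-2,-36 \right)} = \left(- \frac{35}{3} - 140\right) + 191 \left(-2 - 36\right) = - \frac{455}{3} + 191 \left(-38\right) = - \frac{455}{3} - 7258 = - \frac{22229}{3}$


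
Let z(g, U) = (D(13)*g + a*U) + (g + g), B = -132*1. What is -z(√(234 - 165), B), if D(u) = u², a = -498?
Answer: -65736 - 171*√69 ≈ -67156.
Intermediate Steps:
B = -132
z(g, U) = -498*U + 171*g (z(g, U) = (13²*g - 498*U) + (g + g) = (169*g - 498*U) + 2*g = (-498*U + 169*g) + 2*g = -498*U + 171*g)
-z(√(234 - 165), B) = -(-498*(-132) + 171*√(234 - 165)) = -(65736 + 171*√69) = -65736 - 171*√69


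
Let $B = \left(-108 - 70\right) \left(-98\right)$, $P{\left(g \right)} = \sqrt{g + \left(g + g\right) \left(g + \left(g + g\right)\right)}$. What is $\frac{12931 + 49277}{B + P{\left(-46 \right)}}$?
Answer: $\frac{542578176}{152140243} - \frac{155520 \sqrt{506}}{152140243} \approx 3.5433$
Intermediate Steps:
$P{\left(g \right)} = \sqrt{g + 6 g^{2}}$ ($P{\left(g \right)} = \sqrt{g + 2 g \left(g + 2 g\right)} = \sqrt{g + 2 g 3 g} = \sqrt{g + 6 g^{2}}$)
$B = 17444$ ($B = \left(-178\right) \left(-98\right) = 17444$)
$\frac{12931 + 49277}{B + P{\left(-46 \right)}} = \frac{12931 + 49277}{17444 + \sqrt{- 46 \left(1 + 6 \left(-46\right)\right)}} = \frac{62208}{17444 + \sqrt{- 46 \left(1 - 276\right)}} = \frac{62208}{17444 + \sqrt{\left(-46\right) \left(-275\right)}} = \frac{62208}{17444 + \sqrt{12650}} = \frac{62208}{17444 + 5 \sqrt{506}}$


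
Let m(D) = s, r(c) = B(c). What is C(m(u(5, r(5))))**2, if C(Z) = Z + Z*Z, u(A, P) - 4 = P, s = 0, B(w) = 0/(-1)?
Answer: 0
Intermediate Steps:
B(w) = 0 (B(w) = 0*(-1) = 0)
r(c) = 0
u(A, P) = 4 + P
m(D) = 0
C(Z) = Z + Z**2
C(m(u(5, r(5))))**2 = (0*(1 + 0))**2 = (0*1)**2 = 0**2 = 0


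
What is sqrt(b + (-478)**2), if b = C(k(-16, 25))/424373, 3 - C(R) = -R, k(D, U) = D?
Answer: sqrt(41148241770369587)/424373 ≈ 478.00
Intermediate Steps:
C(R) = 3 + R (C(R) = 3 - (-1)*R = 3 + R)
b = -13/424373 (b = (3 - 16)/424373 = -13*1/424373 = -13/424373 ≈ -3.0633e-5)
sqrt(b + (-478)**2) = sqrt(-13/424373 + (-478)**2) = sqrt(-13/424373 + 228484) = sqrt(96962440519/424373) = sqrt(41148241770369587)/424373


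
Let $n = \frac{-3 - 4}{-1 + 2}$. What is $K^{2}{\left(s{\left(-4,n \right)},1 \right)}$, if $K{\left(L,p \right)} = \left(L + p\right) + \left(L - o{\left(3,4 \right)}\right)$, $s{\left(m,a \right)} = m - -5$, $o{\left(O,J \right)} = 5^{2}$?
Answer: $484$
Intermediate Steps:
$o{\left(O,J \right)} = 25$
$n = -7$ ($n = - \frac{7}{1} = \left(-7\right) 1 = -7$)
$s{\left(m,a \right)} = 5 + m$ ($s{\left(m,a \right)} = m + 5 = 5 + m$)
$K{\left(L,p \right)} = -25 + p + 2 L$ ($K{\left(L,p \right)} = \left(L + p\right) + \left(L - 25\right) = \left(L + p\right) + \left(-25 + L\right) = -25 + p + 2 L$)
$K^{2}{\left(s{\left(-4,n \right)},1 \right)} = \left(-25 + 1 + 2 \left(5 - 4\right)\right)^{2} = \left(-25 + 1 + 2 \cdot 1\right)^{2} = \left(-25 + 1 + 2\right)^{2} = \left(-22\right)^{2} = 484$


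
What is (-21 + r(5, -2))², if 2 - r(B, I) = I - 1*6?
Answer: 121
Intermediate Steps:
r(B, I) = 8 - I (r(B, I) = 2 - (I - 1*6) = 2 - (I - 6) = 2 - (-6 + I) = 2 + (6 - I) = 8 - I)
(-21 + r(5, -2))² = (-21 + (8 - 1*(-2)))² = (-21 + (8 + 2))² = (-21 + 10)² = (-11)² = 121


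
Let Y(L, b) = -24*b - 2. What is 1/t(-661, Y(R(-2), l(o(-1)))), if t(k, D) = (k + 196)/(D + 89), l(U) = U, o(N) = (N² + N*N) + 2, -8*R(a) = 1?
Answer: 3/155 ≈ 0.019355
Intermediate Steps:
R(a) = -⅛ (R(a) = -⅛*1 = -⅛)
o(N) = 2 + 2*N² (o(N) = (N² + N²) + 2 = 2*N² + 2 = 2 + 2*N²)
Y(L, b) = -2 - 24*b
t(k, D) = (196 + k)/(89 + D)
1/t(-661, Y(R(-2), l(o(-1)))) = 1/((196 - 661)/(89 + (-2 - 24*(2 + 2*(-1)²)))) = 1/(-465/(89 + (-2 - 24*(2 + 2*1)))) = 1/(-465/(89 + (-2 - 24*(2 + 2)))) = 1/(-465/(89 + (-2 - 24*4))) = 1/(-465/(89 + (-2 - 96))) = 1/(-465/(89 - 98)) = 1/(-465/(-9)) = 1/(-⅑*(-465)) = 1/(155/3) = 3/155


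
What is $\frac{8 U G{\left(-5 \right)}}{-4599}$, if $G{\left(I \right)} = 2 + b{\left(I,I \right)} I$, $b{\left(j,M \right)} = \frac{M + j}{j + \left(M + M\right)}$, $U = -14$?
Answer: $- \frac{64}{1971} \approx -0.032471$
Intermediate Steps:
$b{\left(j,M \right)} = \frac{M + j}{j + 2 M}$
$G{\left(I \right)} = 2 + \frac{2 I}{3}$ ($G{\left(I \right)} = 2 + \frac{I + I}{I + 2 I} I = 2 + \frac{2 I}{3 I} I = 2 + \frac{1}{3 I} 2 I I = 2 + \frac{2 I}{3}$)
$\frac{8 U G{\left(-5 \right)}}{-4599} = \frac{8 \left(-14\right) \left(2 + \frac{2}{3} \left(-5\right)\right)}{-4599} = - 112 \left(2 - \frac{10}{3}\right) \left(- \frac{1}{4599}\right) = \left(-112\right) \left(- \frac{4}{3}\right) \left(- \frac{1}{4599}\right) = \frac{448}{3} \left(- \frac{1}{4599}\right) = - \frac{64}{1971}$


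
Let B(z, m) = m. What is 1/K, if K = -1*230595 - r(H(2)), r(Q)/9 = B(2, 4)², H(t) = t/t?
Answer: -1/230739 ≈ -4.3339e-6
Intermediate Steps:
H(t) = 1
r(Q) = 144 (r(Q) = 9*4² = 9*16 = 144)
K = -230739 (K = -1*230595 - 1*144 = -230595 - 144 = -230739)
1/K = 1/(-230739) = -1/230739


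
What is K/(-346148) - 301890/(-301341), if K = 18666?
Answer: 16478964769/17384764078 ≈ 0.94790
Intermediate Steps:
K/(-346148) - 301890/(-301341) = 18666/(-346148) - 301890/(-301341) = 18666*(-1/346148) - 301890*(-1/301341) = -9333/173074 + 100630/100447 = 16478964769/17384764078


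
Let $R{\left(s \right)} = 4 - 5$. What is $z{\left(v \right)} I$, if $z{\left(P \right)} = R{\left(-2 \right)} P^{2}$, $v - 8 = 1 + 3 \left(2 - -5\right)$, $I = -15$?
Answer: $13500$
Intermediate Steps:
$R{\left(s \right)} = -1$ ($R{\left(s \right)} = 4 - 5 = -1$)
$v = 30$ ($v = 8 + \left(1 + 3 \left(2 - -5\right)\right) = 8 + \left(1 + 3 \left(2 + 5\right)\right) = 8 + \left(1 + 3 \cdot 7\right) = 8 + \left(1 + 21\right) = 8 + 22 = 30$)
$z{\left(P \right)} = - P^{2}$
$z{\left(v \right)} I = - 30^{2} \left(-15\right) = \left(-1\right) 900 \left(-15\right) = \left(-900\right) \left(-15\right) = 13500$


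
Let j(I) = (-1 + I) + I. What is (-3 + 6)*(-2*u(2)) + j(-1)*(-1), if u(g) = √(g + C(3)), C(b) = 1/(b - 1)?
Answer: 3 - 3*√10 ≈ -6.4868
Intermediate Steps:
C(b) = 1/(-1 + b)
j(I) = -1 + 2*I
u(g) = √(½ + g) (u(g) = √(g + 1/(-1 + 3)) = √(g + 1/2) = √(g + ½) = √(½ + g))
(-3 + 6)*(-2*u(2)) + j(-1)*(-1) = (-3 + 6)*(-√(2 + 4*2)) + (-1 + 2*(-1))*(-1) = 3*(-√(2 + 8)) + (-1 - 2)*(-1) = 3*(-√10) - 3*(-1) = 3*(-√10) + 3 = -3*√10 + 3 = 3 - 3*√10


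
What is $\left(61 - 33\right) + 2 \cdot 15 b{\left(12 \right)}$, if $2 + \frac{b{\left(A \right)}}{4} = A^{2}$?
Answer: $17068$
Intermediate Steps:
$b{\left(A \right)} = -8 + 4 A^{2}$
$\left(61 - 33\right) + 2 \cdot 15 b{\left(12 \right)} = \left(61 - 33\right) + 2 \cdot 15 \left(-8 + 4 \cdot 12^{2}\right) = 28 + 30 \left(-8 + 4 \cdot 144\right) = 28 + 30 \left(-8 + 576\right) = 28 + 30 \cdot 568 = 28 + 17040 = 17068$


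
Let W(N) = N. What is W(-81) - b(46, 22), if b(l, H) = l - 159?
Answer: 32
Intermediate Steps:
b(l, H) = -159 + l
W(-81) - b(46, 22) = -81 - (-159 + 46) = -81 - 1*(-113) = -81 + 113 = 32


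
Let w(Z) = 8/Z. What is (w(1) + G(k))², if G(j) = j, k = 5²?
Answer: 1089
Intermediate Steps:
k = 25
(w(1) + G(k))² = (8/1 + 25)² = (8*1 + 25)² = (8 + 25)² = 33² = 1089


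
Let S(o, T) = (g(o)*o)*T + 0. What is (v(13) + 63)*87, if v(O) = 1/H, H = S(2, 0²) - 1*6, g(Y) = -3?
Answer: 10933/2 ≈ 5466.5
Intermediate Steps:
S(o, T) = -3*T*o (S(o, T) = (-3*o)*T + 0 = -3*T*o + 0 = -3*T*o)
H = -6 (H = -3*0²*2 - 1*6 = -3*0*2 - 6 = 0 - 6 = -6)
v(O) = -⅙ (v(O) = 1/(-6) = -⅙)
(v(13) + 63)*87 = (-⅙ + 63)*87 = (377/6)*87 = 10933/2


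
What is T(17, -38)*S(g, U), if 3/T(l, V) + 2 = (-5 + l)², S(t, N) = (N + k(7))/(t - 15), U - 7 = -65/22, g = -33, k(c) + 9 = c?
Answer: -45/49984 ≈ -0.00090029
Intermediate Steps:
k(c) = -9 + c
U = 89/22 (U = 7 - 65/22 = 89/22 ≈ 4.0455)
S(t, N) = (-2 + N)/(-15 + t) (S(t, N) = (N + (-9 + 7))/(t - 15) = (N - 2)/(-15 + t) = (-2 + N)/(-15 + t))
T(l, V) = 3/(-2 + (-5 + l)²)
T(17, -38)*S(g, U) = (3/(-2 + (-5 + 17)²))*((-2 + 89/22)/(-15 - 33)) = (3/(-2 + 12²))*((45/22)/(-48)) = (3/(-2 + 144))*(-1/48*45/22) = (3/142)*(-15/352) = -45/49984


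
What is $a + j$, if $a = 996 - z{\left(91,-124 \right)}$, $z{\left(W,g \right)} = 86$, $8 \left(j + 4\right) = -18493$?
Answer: $- \frac{11245}{8} \approx -1405.6$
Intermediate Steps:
$j = - \frac{18525}{8}$ ($j = -4 + \frac{1}{8} \left(-18493\right) = -4 - \frac{18493}{8} = - \frac{18525}{8} \approx -2315.6$)
$a = 910$ ($a = 996 - 86 = 910$)
$a + j = 910 - \frac{18525}{8} = - \frac{11245}{8}$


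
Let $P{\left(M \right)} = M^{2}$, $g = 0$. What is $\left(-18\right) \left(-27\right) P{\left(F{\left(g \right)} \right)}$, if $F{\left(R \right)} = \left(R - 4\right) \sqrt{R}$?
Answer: $0$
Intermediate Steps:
$F{\left(R \right)} = \sqrt{R} \left(-4 + R\right)$ ($F{\left(R \right)} = \left(-4 + R\right) \sqrt{R} = \sqrt{R} \left(-4 + R\right)$)
$\left(-18\right) \left(-27\right) P{\left(F{\left(g \right)} \right)} = \left(-18\right) \left(-27\right) \left(\sqrt{0} \left(-4 + 0\right)\right)^{2} = 486 \left(0 \left(-4\right)\right)^{2} = 486 \cdot 0^{2} = 486 \cdot 0 = 0$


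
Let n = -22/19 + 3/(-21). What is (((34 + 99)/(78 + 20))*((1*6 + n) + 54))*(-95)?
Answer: -741665/98 ≈ -7568.0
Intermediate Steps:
n = -173/133 (n = -22*1/19 + 3*(-1/21) = -22/19 - ⅐ = -173/133 ≈ -1.3008)
(((34 + 99)/(78 + 20))*((1*6 + n) + 54))*(-95) = (((34 + 99)/(78 + 20))*((1*6 - 173/133) + 54))*(-95) = ((133/98)*((6 - 173/133) + 54))*(-95) = ((133*(1/98))*(625/133 + 54))*(-95) = ((19/14)*(7807/133))*(-95) = (7807/98)*(-95) = -741665/98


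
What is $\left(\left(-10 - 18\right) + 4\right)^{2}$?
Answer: $576$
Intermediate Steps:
$\left(\left(-10 - 18\right) + 4\right)^{2} = \left(-28 + 4\right)^{2} = \left(-24\right)^{2} = 576$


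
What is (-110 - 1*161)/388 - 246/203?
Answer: -150461/78764 ≈ -1.9103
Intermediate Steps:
(-110 - 1*161)/388 - 246/203 = (-110 - 161)*(1/388) - 246*1/203 = -271*1/388 - 246/203 = -271/388 - 246/203 = -150461/78764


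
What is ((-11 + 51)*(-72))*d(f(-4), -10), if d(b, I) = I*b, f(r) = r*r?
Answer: 460800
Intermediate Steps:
f(r) = r**2
((-11 + 51)*(-72))*d(f(-4), -10) = ((-11 + 51)*(-72))*(-10*(-4)**2) = (40*(-72))*(-10*16) = -2880*(-160) = 460800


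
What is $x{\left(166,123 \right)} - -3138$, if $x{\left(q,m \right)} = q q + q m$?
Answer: $51112$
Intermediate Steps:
$x{\left(q,m \right)} = q^{2} + m q$
$x{\left(166,123 \right)} - -3138 = 166 \left(123 + 166\right) - -3138 = 166 \cdot 289 + 3138 = 47974 + 3138 = 51112$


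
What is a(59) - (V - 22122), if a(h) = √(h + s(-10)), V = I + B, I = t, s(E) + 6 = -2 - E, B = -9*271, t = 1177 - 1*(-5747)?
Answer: 17637 + √61 ≈ 17645.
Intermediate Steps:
t = 6924 (t = 1177 + 5747 = 6924)
B = -2439
s(E) = -8 - E (s(E) = -6 + (-2 - E) = -8 - E)
I = 6924
V = 4485 (V = 6924 - 2439 = 4485)
a(h) = √(2 + h) (a(h) = √(h + (-8 - 1*(-10))) = √(h + (-8 + 10)) = √(h + 2) = √(2 + h))
a(59) - (V - 22122) = √(2 + 59) - (4485 - 22122) = √61 - 1*(-17637) = √61 + 17637 = 17637 + √61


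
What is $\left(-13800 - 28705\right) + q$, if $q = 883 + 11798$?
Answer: $-29824$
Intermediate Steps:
$q = 12681$
$\left(-13800 - 28705\right) + q = \left(-13800 - 28705\right) + 12681 = -42505 + 12681 = -29824$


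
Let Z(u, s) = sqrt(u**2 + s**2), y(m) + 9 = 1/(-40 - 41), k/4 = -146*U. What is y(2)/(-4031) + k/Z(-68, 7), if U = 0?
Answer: 730/326511 ≈ 0.0022358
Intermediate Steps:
k = 0 (k = 4*(-146*0) = 4*0 = 0)
y(m) = -730/81 (y(m) = -9 + 1/(-40 - 41) = -9 + 1/(-81) = -9 - 1/81 = -730/81)
Z(u, s) = sqrt(s**2 + u**2)
y(2)/(-4031) + k/Z(-68, 7) = -730/81/(-4031) + 0/(sqrt(7**2 + (-68)**2)) = -730/81*(-1/4031) + 0/(sqrt(49 + 4624)) = 730/326511 + 0/(sqrt(4673)) = 730/326511 + 0*(sqrt(4673)/4673) = 730/326511 + 0 = 730/326511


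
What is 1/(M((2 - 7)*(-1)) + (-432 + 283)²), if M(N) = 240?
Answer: 1/22441 ≈ 4.4561e-5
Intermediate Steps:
1/(M((2 - 7)*(-1)) + (-432 + 283)²) = 1/(240 + (-432 + 283)²) = 1/(240 + (-149)²) = 1/(240 + 22201) = 1/22441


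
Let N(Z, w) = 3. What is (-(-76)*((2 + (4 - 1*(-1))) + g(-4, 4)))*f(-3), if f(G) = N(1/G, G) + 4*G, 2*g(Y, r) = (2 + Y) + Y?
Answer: -2736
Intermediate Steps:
g(Y, r) = 1 + Y (g(Y, r) = ((2 + Y) + Y)/2 = (2 + 2*Y)/2 = 1 + Y)
f(G) = 3 + 4*G
(-(-76)*((2 + (4 - 1*(-1))) + g(-4, 4)))*f(-3) = (-(-76)*((2 + (4 - 1*(-1))) + (1 - 4)))*(3 + 4*(-3)) = (-(-76)*((2 + (4 + 1)) - 3))*(3 - 12) = -(-76)*((2 + 5) - 3)*(-9) = -(-76)*(7 - 3)*(-9) = -(-76)*4*(-9) = -38*(-8)*(-9) = 304*(-9) = -2736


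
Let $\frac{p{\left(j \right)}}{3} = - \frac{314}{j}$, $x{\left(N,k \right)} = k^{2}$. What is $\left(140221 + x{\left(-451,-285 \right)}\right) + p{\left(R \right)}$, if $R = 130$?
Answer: $\frac{14393519}{65} \approx 2.2144 \cdot 10^{5}$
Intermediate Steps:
$p{\left(j \right)} = - \frac{942}{j}$ ($p{\left(j \right)} = 3 \left(- \frac{314}{j}\right) = - \frac{942}{j}$)
$\left(140221 + x{\left(-451,-285 \right)}\right) + p{\left(R \right)} = \left(140221 + \left(-285\right)^{2}\right) - \frac{942}{130} = \left(140221 + 81225\right) - \frac{471}{65} = 221446 - \frac{471}{65} = \frac{14393519}{65}$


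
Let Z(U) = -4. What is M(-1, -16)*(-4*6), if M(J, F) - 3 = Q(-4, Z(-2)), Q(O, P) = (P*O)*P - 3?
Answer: 1536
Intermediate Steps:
Q(O, P) = -3 + O*P² (Q(O, P) = (O*P)*P - 3 = O*P² - 3 = -3 + O*P²)
M(J, F) = -64 (M(J, F) = 3 + (-3 - 4*(-4)²) = 3 + (-3 - 4*16) = 3 + (-3 - 64) = 3 - 67 = -64)
M(-1, -16)*(-4*6) = -(-256)*6 = -64*(-24) = 1536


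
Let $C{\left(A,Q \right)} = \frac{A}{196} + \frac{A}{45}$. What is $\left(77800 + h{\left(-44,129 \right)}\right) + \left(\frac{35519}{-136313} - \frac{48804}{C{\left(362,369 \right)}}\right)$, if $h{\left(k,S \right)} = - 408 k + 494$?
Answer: $\frac{542949640674139}{5946109373} \approx 91312.0$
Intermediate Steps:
$C{\left(A,Q \right)} = \frac{241 A}{8820}$ ($C{\left(A,Q \right)} = A \frac{1}{196} + A \frac{1}{45} = \frac{A}{196} + \frac{A}{45} = \frac{241 A}{8820}$)
$h{\left(k,S \right)} = 494 - 408 k$
$\left(77800 + h{\left(-44,129 \right)}\right) + \left(\frac{35519}{-136313} - \frac{48804}{C{\left(362,369 \right)}}\right) = \left(77800 + \left(494 - -17952\right)\right) + \left(\frac{35519}{-136313} - \frac{48804}{\frac{241}{8820} \cdot 362}\right) = \left(77800 + \left(494 + 17952\right)\right) + \left(35519 \left(- \frac{1}{136313}\right) - \frac{48804}{\frac{43621}{4410}}\right) = \left(77800 + 18446\right) - \frac{29339602039619}{5946109373} = 96246 - \frac{29339602039619}{5946109373} = \frac{542949640674139}{5946109373}$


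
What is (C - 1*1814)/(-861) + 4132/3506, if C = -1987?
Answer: 401999/71873 ≈ 5.5932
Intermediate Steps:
(C - 1*1814)/(-861) + 4132/3506 = (-1987 - 1*1814)/(-861) + 4132/3506 = (-1987 - 1814)*(-1/861) + 4132*(1/3506) = -3801*(-1/861) + 2066/1753 = 181/41 + 2066/1753 = 401999/71873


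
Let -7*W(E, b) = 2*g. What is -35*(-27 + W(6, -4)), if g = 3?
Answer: 975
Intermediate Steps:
W(E, b) = -6/7 (W(E, b) = -2*3/7 = -⅐*6 = -6/7)
-35*(-27 + W(6, -4)) = -35*(-27 - 6/7) = -35*(-195/7) = 975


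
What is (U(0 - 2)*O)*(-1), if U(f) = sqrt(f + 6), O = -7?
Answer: 14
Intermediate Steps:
U(f) = sqrt(6 + f)
(U(0 - 2)*O)*(-1) = (sqrt(6 + (0 - 2))*(-7))*(-1) = (sqrt(6 - 2)*(-7))*(-1) = (sqrt(4)*(-7))*(-1) = (2*(-7))*(-1) = -14*(-1) = 14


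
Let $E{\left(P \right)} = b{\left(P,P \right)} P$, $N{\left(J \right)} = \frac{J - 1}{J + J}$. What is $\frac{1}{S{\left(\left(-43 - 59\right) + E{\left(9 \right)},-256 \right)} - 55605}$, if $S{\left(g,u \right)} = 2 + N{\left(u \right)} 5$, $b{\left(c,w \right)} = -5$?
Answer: $- \frac{512}{28467451} \approx -1.7985 \cdot 10^{-5}$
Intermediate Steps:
$N{\left(J \right)} = \frac{-1 + J}{2 J}$
$E{\left(P \right)} = - 5 P$
$S{\left(g,u \right)} = 2 + \frac{5 \left(-1 + u\right)}{2 u}$ ($S{\left(g,u \right)} = 2 + \frac{-1 + u}{2 u} 5 = 2 + \frac{5 \left(-1 + u\right)}{2 u}$)
$\frac{1}{S{\left(\left(-43 - 59\right) + E{\left(9 \right)},-256 \right)} - 55605} = \frac{1}{\frac{-5 + 9 \left(-256\right)}{2 \left(-256\right)} - 55605} = \frac{1}{\frac{1}{2} \left(- \frac{1}{256}\right) \left(-5 - 2304\right) - 55605} = \frac{1}{\frac{1}{2} \left(- \frac{1}{256}\right) \left(-2309\right) - 55605} = \frac{1}{\frac{2309}{512} - 55605} = \frac{1}{- \frac{28467451}{512}} = - \frac{512}{28467451}$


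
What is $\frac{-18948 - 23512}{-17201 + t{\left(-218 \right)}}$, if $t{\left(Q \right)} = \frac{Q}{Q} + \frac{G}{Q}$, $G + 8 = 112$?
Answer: $\frac{1157035}{468713} \approx 2.4685$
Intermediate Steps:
$G = 104$ ($G = -8 + 112 = 104$)
$t{\left(Q \right)} = 1 + \frac{104}{Q}$ ($t{\left(Q \right)} = \frac{Q}{Q} + \frac{104}{Q} = 1 + \frac{104}{Q}$)
$\frac{-18948 - 23512}{-17201 + t{\left(-218 \right)}} = \frac{-18948 - 23512}{-17201 + \frac{104 - 218}{-218}} = - \frac{42460}{-17201 - - \frac{57}{109}} = - \frac{42460}{-17201 + \frac{57}{109}} = - \frac{42460}{- \frac{1874852}{109}} = \left(-42460\right) \left(- \frac{109}{1874852}\right) = \frac{1157035}{468713}$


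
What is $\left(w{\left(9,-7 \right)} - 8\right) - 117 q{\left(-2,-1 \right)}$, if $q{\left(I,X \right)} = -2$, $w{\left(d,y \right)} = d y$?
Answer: $163$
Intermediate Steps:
$\left(w{\left(9,-7 \right)} - 8\right) - 117 q{\left(-2,-1 \right)} = \left(9 \left(-7\right) - 8\right) - -234 = \left(-63 - 8\right) + 234 = -71 + 234 = 163$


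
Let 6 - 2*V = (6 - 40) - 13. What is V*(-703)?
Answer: -37259/2 ≈ -18630.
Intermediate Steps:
V = 53/2 (V = 3 - ((6 - 40) - 13)/2 = 3 - (-34 - 13)/2 = 3 - ½*(-47) = 3 + 47/2 = 53/2 ≈ 26.500)
V*(-703) = (53/2)*(-703) = -37259/2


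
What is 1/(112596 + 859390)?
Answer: 1/971986 ≈ 1.0288e-6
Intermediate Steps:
1/(112596 + 859390) = 1/971986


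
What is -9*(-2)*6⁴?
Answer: 23328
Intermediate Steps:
-9*(-2)*6⁴ = 18*1296 = 23328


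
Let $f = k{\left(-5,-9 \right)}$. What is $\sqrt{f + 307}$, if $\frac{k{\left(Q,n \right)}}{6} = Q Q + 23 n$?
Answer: $i \sqrt{785} \approx 28.018 i$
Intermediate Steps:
$k{\left(Q,n \right)} = 6 Q^{2} + 138 n$ ($k{\left(Q,n \right)} = 6 \left(Q Q + 23 n\right) = 6 \left(Q^{2} + 23 n\right) = 6 Q^{2} + 138 n$)
$f = -1092$ ($f = 6 \left(-5\right)^{2} + 138 \left(-9\right) = 6 \cdot 25 - 1242 = 150 - 1242 = -1092$)
$\sqrt{f + 307} = \sqrt{-1092 + 307} = \sqrt{-785} = i \sqrt{785}$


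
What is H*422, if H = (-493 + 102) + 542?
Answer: 63722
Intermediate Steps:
H = 151 (H = -391 + 542 = 151)
H*422 = 151*422 = 63722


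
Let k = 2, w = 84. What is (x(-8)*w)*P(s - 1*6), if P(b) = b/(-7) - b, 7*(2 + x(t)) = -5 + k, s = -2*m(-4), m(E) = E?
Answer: 3264/7 ≈ 466.29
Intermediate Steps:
s = 8 (s = -2*(-4) = 8)
x(t) = -17/7 (x(t) = -2 + (-5 + 2)/7 = -2 + (⅐)*(-3) = -2 - 3/7 = -17/7)
P(b) = -8*b/7 (P(b) = b*(-⅐) - b = -b/7 - b = -8*b/7)
(x(-8)*w)*P(s - 1*6) = (-17/7*84)*(-8*(8 - 1*6)/7) = -(-1632)*(8 - 6)/7 = -(-1632)*2/7 = -204*(-16/7) = 3264/7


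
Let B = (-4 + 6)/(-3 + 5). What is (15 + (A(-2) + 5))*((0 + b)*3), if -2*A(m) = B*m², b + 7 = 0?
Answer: -378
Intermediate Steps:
b = -7 (b = -7 + 0 = -7)
B = 1 (B = 2/2 = 2*(½) = 1)
A(m) = -m²/2
(15 + (A(-2) + 5))*((0 + b)*3) = (15 + (-½*(-2)² + 5))*((0 - 7)*3) = (15 + (-½*4 + 5))*(-7*3) = (15 + (-2 + 5))*(-21) = (15 + 3)*(-21) = 18*(-21) = -378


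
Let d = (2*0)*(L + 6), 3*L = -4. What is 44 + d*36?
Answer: 44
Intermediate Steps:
L = -4/3 (L = (⅓)*(-4) = -4/3 ≈ -1.3333)
d = 0 (d = (2*0)*(-4/3 + 6) = 0*(14/3) = 0)
44 + d*36 = 44 + 0*36 = 44 + 0 = 44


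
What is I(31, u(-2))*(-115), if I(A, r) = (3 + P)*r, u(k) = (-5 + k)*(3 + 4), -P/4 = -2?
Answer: 61985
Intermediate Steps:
P = 8 (P = -4*(-2) = 8)
u(k) = -35 + 7*k (u(k) = (-5 + k)*7 = -35 + 7*k)
I(A, r) = 11*r (I(A, r) = (3 + 8)*r = 11*r)
I(31, u(-2))*(-115) = (11*(-35 + 7*(-2)))*(-115) = (11*(-35 - 14))*(-115) = (11*(-49))*(-115) = -539*(-115) = 61985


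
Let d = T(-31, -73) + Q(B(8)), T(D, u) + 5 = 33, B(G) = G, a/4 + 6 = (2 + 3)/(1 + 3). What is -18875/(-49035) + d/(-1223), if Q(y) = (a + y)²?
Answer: 3155582/11993961 ≈ 0.26310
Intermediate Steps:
a = -19 (a = -24 + 4*((2 + 3)/(1 + 3)) = -24 + 4*(5/4) = -24 + 5 = -19)
T(D, u) = 28 (T(D, u) = -5 + 33 = 28)
Q(y) = (-19 + y)²
d = 149 (d = 28 + (-19 + 8)² = 28 + (-11)² = 28 + 121 = 149)
-18875/(-49035) + d/(-1223) = -18875/(-49035) + 149/(-1223) = -18875*(-1/49035) + 149*(-1/1223) = 3775/9807 - 149/1223 = 3155582/11993961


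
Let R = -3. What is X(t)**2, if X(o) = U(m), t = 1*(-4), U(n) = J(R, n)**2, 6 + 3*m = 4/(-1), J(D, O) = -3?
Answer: 81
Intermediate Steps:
m = -10/3 (m = -2 + (4/(-1))/3 = -2 + (4*(-1))/3 = -2 + (1/3)*(-4) = -2 - 4/3 = -10/3 ≈ -3.3333)
U(n) = 9 (U(n) = (-3)**2 = 9)
t = -4
X(o) = 9
X(t)**2 = 9**2 = 81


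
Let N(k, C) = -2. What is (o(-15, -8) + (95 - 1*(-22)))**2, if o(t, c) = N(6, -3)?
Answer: 13225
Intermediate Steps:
o(t, c) = -2
(o(-15, -8) + (95 - 1*(-22)))**2 = (-2 + (95 - 1*(-22)))**2 = (-2 + (95 + 22))**2 = (-2 + 117)**2 = 115**2 = 13225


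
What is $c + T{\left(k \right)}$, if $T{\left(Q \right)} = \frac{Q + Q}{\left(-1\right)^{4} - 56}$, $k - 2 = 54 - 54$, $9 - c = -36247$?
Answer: $\frac{1994076}{55} \approx 36256.0$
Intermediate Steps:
$c = 36256$ ($c = 9 - -36247 = 9 + 36247 = 36256$)
$k = 2$ ($k = 2 + \left(54 - 54\right) = 2 + 0 = 2$)
$T{\left(Q \right)} = - \frac{2 Q}{55}$ ($T{\left(Q \right)} = \frac{2 Q}{1 - 56} = \frac{2 Q}{-55} = 2 Q \left(- \frac{1}{55}\right) = - \frac{2 Q}{55}$)
$c + T{\left(k \right)} = 36256 - \frac{4}{55} = \frac{1994076}{55}$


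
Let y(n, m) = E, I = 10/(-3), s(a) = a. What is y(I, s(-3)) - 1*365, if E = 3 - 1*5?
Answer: -367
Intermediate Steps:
I = -10/3 (I = 10*(-⅓) = -10/3 ≈ -3.3333)
E = -2 (E = 3 - 5 = -2)
y(n, m) = -2
y(I, s(-3)) - 1*365 = -2 - 1*365 = -2 - 365 = -367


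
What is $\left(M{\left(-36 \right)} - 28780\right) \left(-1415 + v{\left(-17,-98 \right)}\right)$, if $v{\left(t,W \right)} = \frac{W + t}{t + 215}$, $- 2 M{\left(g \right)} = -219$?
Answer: $\frac{16071822185}{396} \approx 4.0585 \cdot 10^{7}$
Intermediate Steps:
$M{\left(g \right)} = \frac{219}{2}$ ($M{\left(g \right)} = \left(- \frac{1}{2}\right) \left(-219\right) = \frac{219}{2}$)
$v{\left(t,W \right)} = \frac{W + t}{215 + t}$
$\left(M{\left(-36 \right)} - 28780\right) \left(-1415 + v{\left(-17,-98 \right)}\right) = \left(\frac{219}{2} - 28780\right) \left(-1415 + \frac{-98 - 17}{215 - 17}\right) = - \frac{57341 \left(-1415 + \frac{1}{198} \left(-115\right)\right)}{2} = - \frac{57341 \left(-1415 - \frac{115}{198}\right)}{2} = \left(- \frac{57341}{2}\right) \left(- \frac{280285}{198}\right) = \frac{16071822185}{396}$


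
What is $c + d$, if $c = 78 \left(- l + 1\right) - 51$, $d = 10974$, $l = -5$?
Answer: $11391$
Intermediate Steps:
$c = 417$ ($c = 78 \left(\left(-1\right) \left(-5\right) + 1\right) - 51 = 78 \left(5 + 1\right) - 51 = 78 \cdot 6 - 51 = 468 - 51 = 417$)
$c + d = 417 + 10974 = 11391$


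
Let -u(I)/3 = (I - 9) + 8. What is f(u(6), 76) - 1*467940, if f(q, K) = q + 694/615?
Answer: -287791631/615 ≈ -4.6795e+5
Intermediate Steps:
u(I) = 3 - 3*I (u(I) = -3*((I - 9) + 8) = -3*((-9 + I) + 8) = -3*(-1 + I) = 3 - 3*I)
f(q, K) = 694/615 + q (f(q, K) = q + 694*(1/615) = q + 694/615 = 694/615 + q)
f(u(6), 76) - 1*467940 = (694/615 + (3 - 3*6)) - 1*467940 = (694/615 + (3 - 18)) - 467940 = (694/615 - 15) - 467940 = -8531/615 - 467940 = -287791631/615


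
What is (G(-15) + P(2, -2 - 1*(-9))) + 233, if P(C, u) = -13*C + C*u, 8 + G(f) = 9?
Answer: 222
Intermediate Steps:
G(f) = 1 (G(f) = -8 + 9 = 1)
(G(-15) + P(2, -2 - 1*(-9))) + 233 = (1 + 2*(-13 + (-2 - 1*(-9)))) + 233 = (1 + 2*(-13 + (-2 + 9))) + 233 = (1 + 2*(-13 + 7)) + 233 = (1 + 2*(-6)) + 233 = (1 - 12) + 233 = -11 + 233 = 222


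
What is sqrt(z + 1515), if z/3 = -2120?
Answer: I*sqrt(4845) ≈ 69.606*I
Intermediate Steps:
z = -6360 (z = 3*(-2120) = -6360)
sqrt(z + 1515) = sqrt(-6360 + 1515) = sqrt(-4845) = I*sqrt(4845)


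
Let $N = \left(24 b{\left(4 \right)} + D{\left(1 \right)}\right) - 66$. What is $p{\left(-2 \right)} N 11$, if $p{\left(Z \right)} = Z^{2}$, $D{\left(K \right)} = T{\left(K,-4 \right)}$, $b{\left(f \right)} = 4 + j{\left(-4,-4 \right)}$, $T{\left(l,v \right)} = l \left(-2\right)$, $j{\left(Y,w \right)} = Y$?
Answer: $-2992$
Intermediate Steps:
$T{\left(l,v \right)} = - 2 l$
$b{\left(f \right)} = 0$ ($b{\left(f \right)} = 4 - 4 = 0$)
$D{\left(K \right)} = - 2 K$
$N = -68$ ($N = \left(24 \cdot 0 - 2\right) - 66 = \left(0 - 2\right) - 66 = -2 - 66 = -68$)
$p{\left(-2 \right)} N 11 = \left(-2\right)^{2} \left(-68\right) 11 = 4 \left(-68\right) 11 = \left(-272\right) 11 = -2992$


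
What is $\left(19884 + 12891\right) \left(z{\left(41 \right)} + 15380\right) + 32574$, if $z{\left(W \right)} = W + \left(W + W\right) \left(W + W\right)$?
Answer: $725834949$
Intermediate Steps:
$z{\left(W \right)} = W + 4 W^{2}$ ($z{\left(W \right)} = W + 2 W 2 W = W + 4 W^{2}$)
$\left(19884 + 12891\right) \left(z{\left(41 \right)} + 15380\right) + 32574 = \left(19884 + 12891\right) \left(41 \left(1 + 4 \cdot 41\right) + 15380\right) + 32574 = 32775 \left(41 \left(1 + 164\right) + 15380\right) + 32574 = 32775 \left(41 \cdot 165 + 15380\right) + 32574 = 32775 \left(6765 + 15380\right) + 32574 = 32775 \cdot 22145 + 32574 = 725802375 + 32574 = 725834949$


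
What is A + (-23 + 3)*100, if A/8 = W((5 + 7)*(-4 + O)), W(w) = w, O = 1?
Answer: -2288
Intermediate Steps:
A = -288 (A = 8*((5 + 7)*(-4 + 1)) = 8*(12*(-3)) = 8*(-36) = -288)
A + (-23 + 3)*100 = -288 + (-23 + 3)*100 = -288 - 20*100 = -288 - 2000 = -2288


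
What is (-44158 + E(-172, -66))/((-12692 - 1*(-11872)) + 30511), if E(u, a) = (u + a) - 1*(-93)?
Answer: -44303/29691 ≈ -1.4921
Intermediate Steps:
E(u, a) = 93 + a + u (E(u, a) = (a + u) + 93 = 93 + a + u)
(-44158 + E(-172, -66))/((-12692 - 1*(-11872)) + 30511) = (-44158 + (93 - 66 - 172))/((-12692 - 1*(-11872)) + 30511) = (-44158 - 145)/((-12692 + 11872) + 30511) = -44303/(-820 + 30511) = -44303/29691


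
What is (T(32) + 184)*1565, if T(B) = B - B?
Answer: 287960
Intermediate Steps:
T(B) = 0
(T(32) + 184)*1565 = (0 + 184)*1565 = 184*1565 = 287960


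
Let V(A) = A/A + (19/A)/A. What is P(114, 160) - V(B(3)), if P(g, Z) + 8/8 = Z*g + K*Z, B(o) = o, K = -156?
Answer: -60517/9 ≈ -6724.1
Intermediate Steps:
V(A) = 1 + 19/A²
P(g, Z) = -1 - 156*Z + Z*g (P(g, Z) = -1 + (Z*g - 156*Z) = -1 + (-156*Z + Z*g) = -1 - 156*Z + Z*g)
P(114, 160) - V(B(3)) = (-1 - 156*160 + 160*114) - (1 + 19/3²) = (-1 - 24960 + 18240) - (1 + 19*(⅑)) = -6721 - (1 + 19/9) = -6721 - 1*28/9 = -6721 - 28/9 = -60517/9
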